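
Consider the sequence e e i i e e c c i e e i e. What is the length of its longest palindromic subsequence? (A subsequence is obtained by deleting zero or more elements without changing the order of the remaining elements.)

10

One longest palindromic subsequence is eieecceeie (positions 1,3,5,6,7,8,10,11,12,13); it reads the same forward and backward, and the interval DP gives dp[1][13] = 10.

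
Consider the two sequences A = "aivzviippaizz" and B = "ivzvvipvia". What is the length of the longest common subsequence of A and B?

A longest common subsequence is ivzviia (length 7); the LCS DP confirms no longer common subsequence exists.

7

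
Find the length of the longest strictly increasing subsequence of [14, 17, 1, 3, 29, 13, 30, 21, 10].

Let dp[i] be the longest increasing subsequence ending at position i. Then dp = [1, 2, 1, 2, 3, 3, 4, 4, 3].
The maximum is 4; one witness is 14, 17, 29, 30 at positions 1,2,5,7.

4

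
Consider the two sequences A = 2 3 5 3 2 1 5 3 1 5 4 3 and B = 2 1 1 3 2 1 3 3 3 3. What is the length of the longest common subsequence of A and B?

6

A longest common subsequence is 2, 3, 2, 1, 3, 3 (length 6); the LCS DP confirms no longer common subsequence exists.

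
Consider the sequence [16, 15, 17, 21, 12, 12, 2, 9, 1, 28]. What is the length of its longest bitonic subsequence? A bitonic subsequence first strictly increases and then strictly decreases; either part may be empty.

One longest bitonic subsequence is 16, 17, 21, 12, 9, 1 (positions 1,3,4,6,8,9): it rises to 21 then falls. Length 6 is optimal.

6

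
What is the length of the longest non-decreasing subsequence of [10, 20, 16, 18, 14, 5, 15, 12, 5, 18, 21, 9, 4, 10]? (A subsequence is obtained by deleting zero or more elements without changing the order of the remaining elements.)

Let dp[i] be the longest non-decreasing subsequence ending at position i. Then dp = [1, 2, 2, 3, 2, 1, 3, 2, 2, 4, 5, 3, 1, 4].
The maximum is 5; one witness is 10, 16, 18, 18, 21 at positions 1,3,4,10,11.

5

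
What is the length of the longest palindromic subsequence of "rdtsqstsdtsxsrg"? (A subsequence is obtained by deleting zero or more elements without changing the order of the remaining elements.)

One longest palindromic subsequence is rsstdtssr (positions 1,4,6,7,9,10,11,13,14); it reads the same forward and backward, and the interval DP gives dp[1][15] = 9.

9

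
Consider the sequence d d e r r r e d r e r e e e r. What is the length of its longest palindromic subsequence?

7

One longest palindromic subsequence is reeeeer (positions 4,7,10,12,13,14,15); it reads the same forward and backward, and the interval DP gives dp[1][15] = 7.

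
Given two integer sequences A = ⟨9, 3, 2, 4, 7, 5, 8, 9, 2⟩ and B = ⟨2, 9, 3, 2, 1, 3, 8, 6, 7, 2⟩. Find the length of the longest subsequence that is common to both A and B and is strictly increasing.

2

A longest common strictly increasing subsequence is 2, 9 (length 2); it appears in order in both A and B, and no longer such subsequence exists.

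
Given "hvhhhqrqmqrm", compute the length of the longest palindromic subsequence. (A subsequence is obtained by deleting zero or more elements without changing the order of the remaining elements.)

5

One longest palindromic subsequence is rqmqr (positions 7,8,9,10,11); it reads the same forward and backward, and the interval DP gives dp[1][12] = 5.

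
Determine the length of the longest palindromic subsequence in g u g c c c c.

One longest palindromic subsequence is cccc (positions 4,5,6,7); it reads the same forward and backward, and the interval DP gives dp[1][7] = 4.

4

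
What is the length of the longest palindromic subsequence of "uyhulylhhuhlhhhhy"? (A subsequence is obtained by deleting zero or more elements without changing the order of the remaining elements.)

One longest palindromic subsequence is yhhhhlhhhhy (positions 2,3,8,9,11,12,13,14,15,16,17); it reads the same forward and backward, and the interval DP gives dp[1][17] = 11.

11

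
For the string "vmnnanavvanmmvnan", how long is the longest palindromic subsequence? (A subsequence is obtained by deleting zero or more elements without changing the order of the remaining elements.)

10

One longest palindromic subsequence is nanvmmvnan (positions 3,5,6,8,12,13,14,15,16,17); it reads the same forward and backward, and the interval DP gives dp[1][17] = 10.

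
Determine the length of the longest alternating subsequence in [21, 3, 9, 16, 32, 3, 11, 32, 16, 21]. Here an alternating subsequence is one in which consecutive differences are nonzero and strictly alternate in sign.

7

Track the best alternating length ending on an up-step vs a down-step at each position: up/down = 1/1, 1/2, 3/2, 3/2, 3/1, 1/4, 5/4, 5/1, 5/6, 7/6.
The maximum over both is 7; one such subsequence is 21, 3, 9, 3, 32, 16, 21.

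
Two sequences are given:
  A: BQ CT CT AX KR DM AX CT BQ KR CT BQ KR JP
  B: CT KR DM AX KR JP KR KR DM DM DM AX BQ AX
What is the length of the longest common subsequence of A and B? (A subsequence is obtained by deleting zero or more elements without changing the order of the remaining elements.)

A longest common subsequence is CT, AX, KR, DM, AX, BQ (length 6); the LCS DP confirms no longer common subsequence exists.

6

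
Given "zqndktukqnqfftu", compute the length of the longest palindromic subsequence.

One longest palindromic subsequence is qnkuknq (positions 2,3,5,7,8,10,11); it reads the same forward and backward, and the interval DP gives dp[1][15] = 7.

7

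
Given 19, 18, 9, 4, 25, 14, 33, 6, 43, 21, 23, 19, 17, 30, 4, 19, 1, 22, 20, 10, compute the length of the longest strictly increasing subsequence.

5

One longest increasing subsequence is 9, 14, 21, 23, 30 (positions 3,6,10,11,14), of length 5; no longer one exists.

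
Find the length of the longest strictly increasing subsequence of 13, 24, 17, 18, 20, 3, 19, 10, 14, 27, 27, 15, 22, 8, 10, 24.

One longest increasing subsequence is 13, 17, 18, 20, 22, 24 (positions 1,3,4,5,13,16), of length 6; no longer one exists.

6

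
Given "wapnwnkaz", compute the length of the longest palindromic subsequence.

5

One longest palindromic subsequence is anwna (positions 2,4,5,6,8); it reads the same forward and backward, and the interval DP gives dp[1][9] = 5.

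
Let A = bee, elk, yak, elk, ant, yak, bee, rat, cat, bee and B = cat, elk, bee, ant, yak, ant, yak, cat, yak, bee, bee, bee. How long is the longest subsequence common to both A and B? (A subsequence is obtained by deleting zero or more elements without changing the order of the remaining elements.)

6

A longest common subsequence is bee, yak, ant, yak, bee, bee (length 6); the LCS DP confirms no longer common subsequence exists.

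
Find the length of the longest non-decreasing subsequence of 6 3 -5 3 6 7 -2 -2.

4

Let dp[i] be the longest non-decreasing subsequence ending at position i. Then dp = [1, 1, 1, 2, 3, 4, 2, 3].
The maximum is 4; one witness is 3, 3, 6, 7 at positions 2,4,5,6.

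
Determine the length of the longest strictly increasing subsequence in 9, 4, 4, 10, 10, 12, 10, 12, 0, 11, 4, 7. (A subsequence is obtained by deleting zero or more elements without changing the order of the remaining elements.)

3

Let dp[i] be the longest increasing subsequence ending at position i. Then dp = [1, 1, 1, 2, 2, 3, 2, 3, 1, 3, 2, 3].
The maximum is 3; one witness is 9, 10, 12 at positions 1,4,6.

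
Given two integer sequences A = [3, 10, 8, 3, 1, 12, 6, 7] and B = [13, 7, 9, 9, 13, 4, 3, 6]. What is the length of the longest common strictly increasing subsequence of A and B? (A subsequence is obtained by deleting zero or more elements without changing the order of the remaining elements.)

A longest common strictly increasing subsequence is 3, 6 (length 2); it appears in order in both A and B, and no longer such subsequence exists.

2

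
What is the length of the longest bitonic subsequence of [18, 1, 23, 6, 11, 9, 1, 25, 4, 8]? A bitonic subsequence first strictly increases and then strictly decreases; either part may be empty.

One longest bitonic subsequence is 18, 23, 11, 9, 8 (positions 1,3,5,6,10): it rises to 23 then falls. Length 5 is optimal.

5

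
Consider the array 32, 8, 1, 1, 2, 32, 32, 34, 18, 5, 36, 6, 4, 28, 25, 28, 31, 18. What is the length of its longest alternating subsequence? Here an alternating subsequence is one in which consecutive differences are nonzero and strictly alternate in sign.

Track the best alternating length ending on an up-step vs a down-step at each position: up/down = 1/1, 1/2, 1/2, 1/2, 3/2, 3/1, 3/1, 3/1, 3/4, 3/4, 5/1, 5/6, 3/6, 7/6, 7/8, 9/6, 9/6, 7/10.
The maximum over both is 10; one such subsequence is 32, 8, 32, 18, 36, 6, 28, 25, 28, 18.

10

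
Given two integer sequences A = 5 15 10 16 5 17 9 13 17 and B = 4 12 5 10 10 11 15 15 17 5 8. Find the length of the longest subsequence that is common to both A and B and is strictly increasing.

For each value that appears in both, track the longest common increasing run ending there.
The best achievable length is 3; one witness is 5, 10, 17 (A-positions 1,3,6, B-positions 3,4,9).

3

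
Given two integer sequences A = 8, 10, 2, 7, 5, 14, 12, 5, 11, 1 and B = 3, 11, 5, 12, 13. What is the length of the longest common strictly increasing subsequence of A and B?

For each value that appears in both, track the longest common increasing run ending there.
The best achievable length is 2; one witness is 5, 12 (A-positions 5,7, B-positions 3,4).

2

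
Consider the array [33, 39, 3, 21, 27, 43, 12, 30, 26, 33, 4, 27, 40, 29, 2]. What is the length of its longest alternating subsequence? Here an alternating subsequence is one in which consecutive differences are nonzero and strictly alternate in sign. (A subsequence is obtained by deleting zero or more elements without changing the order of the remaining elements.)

11

Track the best alternating length ending on an up-step vs a down-step at each position: up/down = 1/1, 2/1, 1/3, 4/3, 4/3, 4/1, 4/5, 6/5, 6/7, 8/5, 4/9, 10/9, 10/5, 10/11, 1/11.
The maximum over both is 11; one such subsequence is 33, 39, 3, 21, 12, 30, 26, 33, 4, 40, 29.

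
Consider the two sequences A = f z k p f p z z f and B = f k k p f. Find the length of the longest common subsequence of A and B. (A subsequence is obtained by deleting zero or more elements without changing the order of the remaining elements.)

4

A longest common subsequence is fkpf (length 4); the LCS DP confirms no longer common subsequence exists.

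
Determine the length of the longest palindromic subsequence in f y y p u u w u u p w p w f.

Using dp[i][j] = 2 + dp[i+1][j−1] if the ends match, else max(dp[i+1][j], dp[i][j−1]):
dp[1][14] = 9. A witness is fpuuwuupf at positions 1,4,5,6,7,8,9,12,14.

9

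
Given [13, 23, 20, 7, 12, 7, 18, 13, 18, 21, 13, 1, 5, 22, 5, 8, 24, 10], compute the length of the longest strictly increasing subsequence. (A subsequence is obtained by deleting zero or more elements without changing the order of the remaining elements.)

One longest increasing subsequence is 7, 12, 13, 18, 21, 22, 24 (positions 4,5,8,9,10,14,17), of length 7; no longer one exists.

7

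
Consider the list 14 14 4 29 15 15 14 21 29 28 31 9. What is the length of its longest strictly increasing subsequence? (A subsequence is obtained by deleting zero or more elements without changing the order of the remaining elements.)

Scanning left to right, the best length ending at each element is: 14→1, 14→1, 4→1, 29→2, 15→2, 15→2, 14→2, 21→3, 29→4, 28→4, 31→5, 9→2.
So the longest increasing subsequence has length 5, e.g. 14, 15, 21, 29, 31.

5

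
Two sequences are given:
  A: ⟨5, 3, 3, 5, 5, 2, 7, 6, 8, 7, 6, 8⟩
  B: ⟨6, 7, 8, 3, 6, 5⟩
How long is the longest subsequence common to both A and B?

3

A longest common subsequence is 7, 8, 6 (length 3); the LCS DP confirms no longer common subsequence exists.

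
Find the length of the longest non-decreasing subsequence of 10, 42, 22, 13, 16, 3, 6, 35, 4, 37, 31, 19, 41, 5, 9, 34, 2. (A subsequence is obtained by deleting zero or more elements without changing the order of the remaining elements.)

6

One longest non-decreasing subsequence is 10, 13, 16, 35, 37, 41 (positions 1,4,5,8,10,13), of length 6; no longer one exists.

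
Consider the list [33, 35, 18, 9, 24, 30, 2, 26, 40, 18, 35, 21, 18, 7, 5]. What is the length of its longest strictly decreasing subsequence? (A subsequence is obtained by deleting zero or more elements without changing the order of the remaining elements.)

Let dp[i] be the longest decreasing subsequence ending at position i. Then dp = [1, 1, 2, 3, 2, 2, 4, 3, 1, 4, 2, 4, 5, 6, 7].
The maximum is 7; one witness is 33, 30, 26, 21, 18, 7, 5 at positions 1,6,8,12,13,14,15.

7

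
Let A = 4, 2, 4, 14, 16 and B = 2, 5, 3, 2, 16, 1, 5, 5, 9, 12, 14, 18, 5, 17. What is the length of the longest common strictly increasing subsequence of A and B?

2

A longest common strictly increasing subsequence is 2, 16 (length 2); it appears in order in both A and B, and no longer such subsequence exists.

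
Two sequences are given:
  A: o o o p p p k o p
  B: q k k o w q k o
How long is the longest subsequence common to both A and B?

A longest common subsequence is oko (length 3); the LCS DP confirms no longer common subsequence exists.

3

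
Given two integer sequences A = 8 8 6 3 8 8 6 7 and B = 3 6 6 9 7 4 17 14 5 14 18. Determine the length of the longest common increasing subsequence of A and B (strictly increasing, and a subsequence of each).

A longest common strictly increasing subsequence is 3, 6, 7 (length 3); it appears in order in both A and B, and no longer such subsequence exists.

3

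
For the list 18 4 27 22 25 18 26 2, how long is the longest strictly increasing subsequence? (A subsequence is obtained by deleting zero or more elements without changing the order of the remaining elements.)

Let dp[i] be the longest increasing subsequence ending at position i. Then dp = [1, 1, 2, 2, 3, 2, 4, 1].
The maximum is 4; one witness is 18, 22, 25, 26 at positions 1,4,5,7.

4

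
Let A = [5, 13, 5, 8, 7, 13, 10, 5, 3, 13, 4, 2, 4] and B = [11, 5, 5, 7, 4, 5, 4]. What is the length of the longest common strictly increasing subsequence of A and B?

A longest common strictly increasing subsequence is 5, 7 (length 2); it appears in order in both A and B, and no longer such subsequence exists.

2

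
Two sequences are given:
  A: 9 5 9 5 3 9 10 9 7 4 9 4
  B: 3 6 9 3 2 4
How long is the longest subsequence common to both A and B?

3

A longest common subsequence is 9, 3, 4 (length 3); the LCS DP confirms no longer common subsequence exists.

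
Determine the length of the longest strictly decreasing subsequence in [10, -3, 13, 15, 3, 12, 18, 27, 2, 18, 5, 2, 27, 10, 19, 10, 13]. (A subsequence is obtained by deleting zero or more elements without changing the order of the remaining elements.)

Scanning left to right, the best length ending at each element is: 10→1, -3→2, 13→1, 15→1, 3→2, 12→2, 18→1, 27→1, 2→3, 18→2, 5→3, 2→4, 27→1, 10→3, 19→2, 10→3, 13→3.
So the longest decreasing subsequence has length 4, e.g. 13, 12, 5, 2.

4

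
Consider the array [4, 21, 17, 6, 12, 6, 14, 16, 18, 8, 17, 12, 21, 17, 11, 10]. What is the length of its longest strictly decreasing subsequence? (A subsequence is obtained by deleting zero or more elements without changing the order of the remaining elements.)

Scanning left to right, the best length ending at each element is: 4→1, 21→1, 17→2, 6→3, 12→3, 6→4, 14→3, 16→3, 18→2, 8→4, 17→3, 12→4, 21→1, 17→3, 11→5, 10→6.
So the longest decreasing subsequence has length 6, e.g. 21, 17, 14, 12, 11, 10.

6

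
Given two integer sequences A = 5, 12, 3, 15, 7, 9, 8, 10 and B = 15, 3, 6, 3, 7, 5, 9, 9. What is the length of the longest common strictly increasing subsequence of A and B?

3

For each value that appears in both, track the longest common increasing run ending there.
The best achievable length is 3; one witness is 3, 7, 9 (A-positions 3,5,6, B-positions 2,5,7).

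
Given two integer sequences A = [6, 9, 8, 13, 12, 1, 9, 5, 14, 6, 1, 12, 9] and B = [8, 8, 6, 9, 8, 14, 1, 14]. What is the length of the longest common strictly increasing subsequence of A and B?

3

For each value that appears in both, track the longest common increasing run ending there.
The best achievable length is 3; one witness is 6, 9, 14 (A-positions 1,2,9, B-positions 3,4,6).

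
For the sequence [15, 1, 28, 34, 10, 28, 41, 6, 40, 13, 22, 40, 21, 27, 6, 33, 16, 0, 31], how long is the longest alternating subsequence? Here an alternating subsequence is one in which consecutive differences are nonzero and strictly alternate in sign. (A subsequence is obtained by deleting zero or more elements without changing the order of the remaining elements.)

15

A longest alternating subsequence is 15, 1, 28, 10, 28, 6, 40, 13, 22, 21, 27, 6, 33, 16, 31 (positions 1,2,3,5,6,8,9,10,11,13,14,15,16,17,19); its 14 consecutive differences strictly alternate in sign, and length 15 is optimal.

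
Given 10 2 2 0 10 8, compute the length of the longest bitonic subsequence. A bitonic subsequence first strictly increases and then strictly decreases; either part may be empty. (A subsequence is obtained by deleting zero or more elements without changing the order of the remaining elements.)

3

One longest bitonic subsequence is 10, 2, 0 (positions 1,3,4): it rises to 10 then falls. Length 3 is optimal.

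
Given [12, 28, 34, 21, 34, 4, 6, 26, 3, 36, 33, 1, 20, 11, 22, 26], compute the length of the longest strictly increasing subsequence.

Scanning left to right, the best length ending at each element is: 12→1, 28→2, 34→3, 21→2, 34→3, 4→1, 6→2, 26→3, 3→1, 36→4, 33→4, 1→1, 20→3, 11→3, 22→4, 26→5.
So the longest increasing subsequence has length 5, e.g. 4, 6, 20, 22, 26.

5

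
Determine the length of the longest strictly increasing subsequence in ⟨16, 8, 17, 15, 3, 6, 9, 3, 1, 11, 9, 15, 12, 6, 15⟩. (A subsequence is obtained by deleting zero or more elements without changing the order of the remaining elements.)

Scanning left to right, the best length ending at each element is: 16→1, 8→1, 17→2, 15→2, 3→1, 6→2, 9→3, 3→1, 1→1, 11→4, 9→3, 15→5, 12→5, 6→2, 15→6.
So the longest increasing subsequence has length 6, e.g. 3, 6, 9, 11, 12, 15.

6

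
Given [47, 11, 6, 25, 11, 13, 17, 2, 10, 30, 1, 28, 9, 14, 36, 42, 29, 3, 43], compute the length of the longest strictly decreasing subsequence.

6

Scanning left to right, the best length ending at each element is: 47→1, 11→2, 6→3, 25→2, 11→3, 13→3, 17→3, 2→4, 10→4, 30→2, 1→5, 28→3, 9→5, 14→4, 36→2, 42→2, 29→3, 3→6, 43→2.
So the longest decreasing subsequence has length 6, e.g. 47, 25, 11, 10, 9, 3.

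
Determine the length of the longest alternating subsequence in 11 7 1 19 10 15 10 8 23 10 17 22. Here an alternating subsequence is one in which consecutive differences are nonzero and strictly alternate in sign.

9

A longest alternating subsequence is 11, 7, 19, 10, 15, 10, 23, 10, 17 (positions 1,2,4,5,6,7,9,10,11); its 8 consecutive differences strictly alternate in sign, and length 9 is optimal.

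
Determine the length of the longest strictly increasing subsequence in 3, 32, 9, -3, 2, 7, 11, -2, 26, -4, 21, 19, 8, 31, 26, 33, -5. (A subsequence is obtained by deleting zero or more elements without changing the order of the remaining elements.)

7

One longest increasing subsequence is -3, 2, 7, 11, 26, 31, 33 (positions 4,5,6,7,9,14,16), of length 7; no longer one exists.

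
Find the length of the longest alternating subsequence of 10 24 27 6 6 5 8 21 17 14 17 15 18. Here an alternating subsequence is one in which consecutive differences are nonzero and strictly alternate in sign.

A longest alternating subsequence is 10, 24, 6, 21, 14, 17, 15, 18 (positions 1,2,4,8,10,11,12,13); its 7 consecutive differences strictly alternate in sign, and length 8 is optimal.

8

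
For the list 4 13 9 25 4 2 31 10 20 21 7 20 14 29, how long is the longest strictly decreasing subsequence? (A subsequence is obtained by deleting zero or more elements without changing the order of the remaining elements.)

Scanning left to right, the best length ending at each element is: 4→1, 13→1, 9→2, 25→1, 4→3, 2→4, 31→1, 10→2, 20→2, 21→2, 7→3, 20→3, 14→4, 29→2.
So the longest decreasing subsequence has length 4, e.g. 13, 9, 4, 2.

4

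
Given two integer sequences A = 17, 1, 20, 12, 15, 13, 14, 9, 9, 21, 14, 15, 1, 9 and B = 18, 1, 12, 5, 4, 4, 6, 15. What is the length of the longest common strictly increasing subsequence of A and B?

3

A longest common strictly increasing subsequence is 1, 12, 15 (length 3); it appears in order in both A and B, and no longer such subsequence exists.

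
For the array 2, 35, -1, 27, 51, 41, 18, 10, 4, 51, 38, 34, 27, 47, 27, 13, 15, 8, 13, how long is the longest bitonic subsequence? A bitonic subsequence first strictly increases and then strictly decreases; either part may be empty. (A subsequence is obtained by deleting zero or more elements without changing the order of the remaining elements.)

Let inc[i] be the LIS ending at i and dec[i] the longest strictly decreasing subsequence starting at i. inc = [1, 2, 1, 2, 3, 3, 2, 2, 2, 4, 3, 3, 3, 4, 3, 3, 4, 3, 4], dec = [2, 5, 1, 4, 7, 6, 3, 2, 1, 6, 5, 4, 3, 4, 3, 2, 2, 1, 1].
max_i inc[i]+dec[i]−1 = 9, with one witness 2, 35, 51, 41, 38, 34, 27, 15, 13.

9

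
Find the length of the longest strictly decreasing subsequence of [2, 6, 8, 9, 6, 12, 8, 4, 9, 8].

One longest decreasing subsequence is 8, 6, 4 (positions 3,5,8), of length 3; no longer one exists.

3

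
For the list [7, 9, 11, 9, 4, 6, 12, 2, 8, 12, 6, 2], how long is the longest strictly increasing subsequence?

4

Scanning left to right, the best length ending at each element is: 7→1, 9→2, 11→3, 9→2, 4→1, 6→2, 12→4, 2→1, 8→3, 12→4, 6→2, 2→1.
So the longest increasing subsequence has length 4, e.g. 7, 9, 11, 12.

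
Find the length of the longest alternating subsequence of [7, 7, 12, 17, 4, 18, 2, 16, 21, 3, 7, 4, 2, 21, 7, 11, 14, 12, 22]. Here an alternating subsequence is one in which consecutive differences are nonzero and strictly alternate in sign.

14

A longest alternating subsequence is 7, 12, 4, 18, 2, 16, 3, 7, 4, 21, 7, 14, 12, 22 (positions 1,3,5,6,7,8,10,11,12,14,15,17,18,19); its 13 consecutive differences strictly alternate in sign, and length 14 is optimal.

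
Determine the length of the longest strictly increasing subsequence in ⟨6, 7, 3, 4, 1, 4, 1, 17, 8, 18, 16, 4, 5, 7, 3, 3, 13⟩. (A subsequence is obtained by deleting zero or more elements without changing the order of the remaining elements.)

5

Let dp[i] be the longest increasing subsequence ending at position i. Then dp = [1, 2, 1, 2, 1, 2, 1, 3, 3, 4, 4, 2, 3, 4, 2, 2, 5].
The maximum is 5; one witness is 3, 4, 5, 7, 13 at positions 3,4,13,14,17.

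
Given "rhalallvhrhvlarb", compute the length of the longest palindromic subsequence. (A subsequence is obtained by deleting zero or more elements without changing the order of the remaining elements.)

One longest palindromic subsequence is ralvhrhvlar (positions 1,3,4,8,9,10,11,12,13,14,15); it reads the same forward and backward, and the interval DP gives dp[1][16] = 11.

11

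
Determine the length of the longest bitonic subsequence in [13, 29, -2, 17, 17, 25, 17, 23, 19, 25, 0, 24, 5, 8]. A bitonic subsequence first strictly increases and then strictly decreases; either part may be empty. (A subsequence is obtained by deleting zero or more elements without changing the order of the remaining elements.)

Let inc[i] be the LIS ending at i and dec[i] the longest strictly decreasing subsequence starting at i. inc = [1, 2, 1, 2, 2, 3, 2, 3, 3, 4, 2, 4, 3, 4], dec = [2, 5, 1, 2, 2, 4, 2, 3, 2, 3, 1, 2, 1, 1].
max_i inc[i]+dec[i]−1 = 6, with one witness 13, 29, 25, 23, 19, 8.

6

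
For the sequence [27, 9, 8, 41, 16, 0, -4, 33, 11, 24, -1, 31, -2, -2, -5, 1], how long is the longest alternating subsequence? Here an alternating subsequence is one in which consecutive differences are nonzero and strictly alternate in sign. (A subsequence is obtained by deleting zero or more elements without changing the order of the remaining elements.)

11

Track the best alternating length ending on an up-step vs a down-step at each position: up/down = 1/1, 1/2, 1/2, 3/1, 3/4, 1/4, 1/4, 5/4, 5/6, 7/6, 5/8, 9/6, 5/10, 5/10, 1/10, 11/10.
The maximum over both is 11; one such subsequence is 27, 9, 41, 16, 33, 11, 24, -1, 31, -2, 1.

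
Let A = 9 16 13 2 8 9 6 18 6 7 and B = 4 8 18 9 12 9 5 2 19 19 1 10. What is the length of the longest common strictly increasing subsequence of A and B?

A longest common strictly increasing subsequence is 8, 18 (length 2); it appears in order in both A and B, and no longer such subsequence exists.

2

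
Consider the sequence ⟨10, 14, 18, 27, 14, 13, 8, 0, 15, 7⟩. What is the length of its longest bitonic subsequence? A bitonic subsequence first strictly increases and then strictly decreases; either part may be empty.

Let inc[i] be the LIS ending at i and dec[i] the longest strictly decreasing subsequence starting at i. inc = [1, 2, 3, 4, 2, 2, 1, 1, 3, 2], dec = [3, 4, 5, 5, 4, 3, 2, 1, 2, 1].
max_i inc[i]+dec[i]−1 = 8, with one witness 10, 14, 18, 27, 14, 13, 8, 7.

8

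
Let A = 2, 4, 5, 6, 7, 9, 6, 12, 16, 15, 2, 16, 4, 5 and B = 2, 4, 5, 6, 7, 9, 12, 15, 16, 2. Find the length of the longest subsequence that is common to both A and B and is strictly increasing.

For each value that appears in both, track the longest common increasing run ending there.
The best achievable length is 9; one witness is 2, 4, 5, 6, 7, 9, 12, 15, 16 (A-positions 1,2,3,4,5,6,8,10,12, B-positions 1,2,3,4,5,6,7,8,9).

9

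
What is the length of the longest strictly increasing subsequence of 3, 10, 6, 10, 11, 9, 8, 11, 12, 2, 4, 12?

Scanning left to right, the best length ending at each element is: 3→1, 10→2, 6→2, 10→3, 11→4, 9→3, 8→3, 11→4, 12→5, 2→1, 4→2, 12→5.
So the longest increasing subsequence has length 5, e.g. 3, 6, 10, 11, 12.

5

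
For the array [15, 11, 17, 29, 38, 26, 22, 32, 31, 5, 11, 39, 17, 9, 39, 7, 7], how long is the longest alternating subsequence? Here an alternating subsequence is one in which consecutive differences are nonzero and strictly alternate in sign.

10

A longest alternating subsequence is 15, 11, 29, 26, 32, 31, 39, 17, 39, 7 (positions 1,2,4,6,8,9,12,13,15,16); its 9 consecutive differences strictly alternate in sign, and length 10 is optimal.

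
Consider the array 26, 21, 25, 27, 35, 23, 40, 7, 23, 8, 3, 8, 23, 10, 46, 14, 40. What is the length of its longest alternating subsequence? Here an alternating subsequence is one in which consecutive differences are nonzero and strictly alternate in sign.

13

Track the best alternating length ending on an up-step vs a down-step at each position: up/down = 1/1, 1/2, 3/2, 3/1, 3/1, 3/4, 5/1, 1/6, 7/6, 7/8, 1/8, 9/8, 9/6, 9/10, 11/1, 11/12, 13/12.
The maximum over both is 13; one such subsequence is 26, 21, 25, 23, 40, 7, 23, 8, 23, 10, 46, 14, 40.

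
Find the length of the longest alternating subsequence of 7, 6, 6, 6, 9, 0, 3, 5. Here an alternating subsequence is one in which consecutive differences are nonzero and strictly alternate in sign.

Track the best alternating length ending on an up-step vs a down-step at each position: up/down = 1/1, 1/2, 1/2, 1/2, 3/1, 1/4, 5/4, 5/4.
The maximum over both is 5; one such subsequence is 7, 6, 9, 0, 3.

5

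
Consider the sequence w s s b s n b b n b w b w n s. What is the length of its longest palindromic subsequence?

9

One longest palindromic subsequence is snbbnbbns (positions 2,6,7,8,9,10,12,14,15); it reads the same forward and backward, and the interval DP gives dp[1][15] = 9.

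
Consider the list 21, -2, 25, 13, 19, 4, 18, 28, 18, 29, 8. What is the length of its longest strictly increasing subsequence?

5

One longest increasing subsequence is -2, 13, 19, 28, 29 (positions 2,4,5,8,10), of length 5; no longer one exists.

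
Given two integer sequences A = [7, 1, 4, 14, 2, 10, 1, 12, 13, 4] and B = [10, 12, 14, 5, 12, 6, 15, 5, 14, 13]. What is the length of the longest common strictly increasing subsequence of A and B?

3

A longest common strictly increasing subsequence is 10, 12, 13 (length 3); it appears in order in both A and B, and no longer such subsequence exists.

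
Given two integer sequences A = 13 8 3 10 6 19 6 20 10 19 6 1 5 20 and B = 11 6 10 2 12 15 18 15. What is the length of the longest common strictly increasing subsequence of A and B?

2

For each value that appears in both, track the longest common increasing run ending there.
The best achievable length is 2; one witness is 6, 10 (A-positions 5,9, B-positions 2,3).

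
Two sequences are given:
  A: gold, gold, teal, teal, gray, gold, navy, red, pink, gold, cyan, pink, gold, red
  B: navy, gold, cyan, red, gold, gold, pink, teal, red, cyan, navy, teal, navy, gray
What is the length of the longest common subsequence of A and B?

Backtracking the LCS table gives one alignment: gold (A1,B5) → gold (A2,B6) → teal (A3,B8) → teal (A4,B12) → gray (A5,B14).
So the longest common subsequence has length 5.

5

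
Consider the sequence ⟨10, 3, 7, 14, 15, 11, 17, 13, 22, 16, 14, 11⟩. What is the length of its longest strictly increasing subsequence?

6

Let dp[i] be the longest increasing subsequence ending at position i. Then dp = [1, 1, 2, 3, 4, 3, 5, 4, 6, 5, 5, 3].
The maximum is 6; one witness is 3, 7, 14, 15, 17, 22 at positions 2,3,4,5,7,9.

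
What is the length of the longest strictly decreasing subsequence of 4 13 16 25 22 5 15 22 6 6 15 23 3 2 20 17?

6

Scanning left to right, the best length ending at each element is: 4→1, 13→1, 16→1, 25→1, 22→2, 5→3, 15→3, 22→2, 6→4, 6→4, 15→3, 23→2, 3→5, 2→6, 20→3, 17→4.
So the longest decreasing subsequence has length 6, e.g. 25, 22, 15, 6, 3, 2.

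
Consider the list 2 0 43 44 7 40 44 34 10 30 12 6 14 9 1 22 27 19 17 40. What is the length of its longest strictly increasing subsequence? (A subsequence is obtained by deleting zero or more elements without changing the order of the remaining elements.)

Scanning left to right, the best length ending at each element is: 2→1, 0→1, 43→2, 44→3, 7→2, 40→3, 44→4, 34→3, 10→3, 30→4, 12→4, 6→2, 14→5, 9→3, 1→2, 22→6, 27→7, 19→6, 17→6, 40→8.
So the longest increasing subsequence has length 8, e.g. 2, 7, 10, 12, 14, 22, 27, 40.

8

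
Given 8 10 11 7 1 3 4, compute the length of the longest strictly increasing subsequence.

Scanning left to right, the best length ending at each element is: 8→1, 10→2, 11→3, 7→1, 1→1, 3→2, 4→3.
So the longest increasing subsequence has length 3, e.g. 8, 10, 11.

3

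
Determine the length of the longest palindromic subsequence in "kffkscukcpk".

Using dp[i][j] = 2 + dp[i+1][j−1] if the ends match, else max(dp[i+1][j], dp[i][j−1]):
dp[1][11] = 5. A witness is kckck at positions 1,6,8,9,11.

5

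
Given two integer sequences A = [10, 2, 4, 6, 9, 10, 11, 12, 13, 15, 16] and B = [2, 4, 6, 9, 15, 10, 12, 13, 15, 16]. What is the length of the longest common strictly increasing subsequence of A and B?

9

A longest common strictly increasing subsequence is 2, 4, 6, 9, 10, 12, 13, 15, 16 (length 9); it appears in order in both A and B, and no longer such subsequence exists.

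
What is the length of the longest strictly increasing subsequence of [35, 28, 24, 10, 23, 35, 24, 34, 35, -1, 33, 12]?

Scanning left to right, the best length ending at each element is: 35→1, 28→1, 24→1, 10→1, 23→2, 35→3, 24→3, 34→4, 35→5, -1→1, 33→4, 12→2.
So the longest increasing subsequence has length 5, e.g. 10, 23, 24, 34, 35.

5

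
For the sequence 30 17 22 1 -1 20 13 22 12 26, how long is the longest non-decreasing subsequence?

4

Scanning left to right, the best length ending at each element is: 30→1, 17→1, 22→2, 1→1, -1→1, 20→2, 13→2, 22→3, 12→2, 26→4.
So the longest non-decreasing subsequence has length 4, e.g. 17, 22, 22, 26.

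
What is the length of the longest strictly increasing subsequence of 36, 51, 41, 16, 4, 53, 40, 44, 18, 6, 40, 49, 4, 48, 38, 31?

4

Scanning left to right, the best length ending at each element is: 36→1, 51→2, 41→2, 16→1, 4→1, 53→3, 40→2, 44→3, 18→2, 6→2, 40→3, 49→4, 4→1, 48→4, 38→3, 31→3.
So the longest increasing subsequence has length 4, e.g. 36, 41, 44, 49.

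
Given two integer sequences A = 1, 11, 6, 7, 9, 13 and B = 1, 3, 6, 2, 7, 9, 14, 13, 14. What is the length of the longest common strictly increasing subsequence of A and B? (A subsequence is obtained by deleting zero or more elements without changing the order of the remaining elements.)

5

For each value that appears in both, track the longest common increasing run ending there.
The best achievable length is 5; one witness is 1, 6, 7, 9, 13 (A-positions 1,3,4,5,6, B-positions 1,3,5,6,8).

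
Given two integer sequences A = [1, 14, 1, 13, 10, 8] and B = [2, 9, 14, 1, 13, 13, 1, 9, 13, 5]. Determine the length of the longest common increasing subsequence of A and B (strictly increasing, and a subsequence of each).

For each value that appears in both, track the longest common increasing run ending there.
The best achievable length is 2; one witness is 1, 13 (A-positions 1,4, B-positions 4,5).

2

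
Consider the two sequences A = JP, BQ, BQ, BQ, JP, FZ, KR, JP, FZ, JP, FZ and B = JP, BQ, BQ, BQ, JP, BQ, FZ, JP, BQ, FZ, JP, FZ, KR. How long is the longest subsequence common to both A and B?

10

A longest common subsequence is JP, BQ, BQ, BQ, JP, FZ, JP, FZ, JP, FZ (length 10); the LCS DP confirms no longer common subsequence exists.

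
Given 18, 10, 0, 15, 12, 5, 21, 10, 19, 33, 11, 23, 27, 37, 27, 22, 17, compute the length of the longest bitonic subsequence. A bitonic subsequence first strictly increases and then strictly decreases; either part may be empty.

10

Let inc[i] be the LIS ending at i and dec[i] the longest strictly decreasing subsequence starting at i. inc = [1, 1, 1, 2, 2, 2, 3, 3, 4, 5, 4, 5, 6, 7, 6, 5, 5], dec = [4, 2, 1, 3, 2, 1, 3, 1, 2, 4, 1, 3, 3, 4, 3, 2, 1].
max_i inc[i]+dec[i]−1 = 10, with one witness 0, 5, 10, 19, 23, 27, 37, 27, 22, 17.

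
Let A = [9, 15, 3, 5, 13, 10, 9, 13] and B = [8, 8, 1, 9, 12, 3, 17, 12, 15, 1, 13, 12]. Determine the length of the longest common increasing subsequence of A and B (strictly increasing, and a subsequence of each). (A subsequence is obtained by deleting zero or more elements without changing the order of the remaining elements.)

A longest common strictly increasing subsequence is 9, 15 (length 2); it appears in order in both A and B, and no longer such subsequence exists.

2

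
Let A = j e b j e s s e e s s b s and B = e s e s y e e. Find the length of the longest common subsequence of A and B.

A longest common subsequence is eesee (length 5); the LCS DP confirms no longer common subsequence exists.

5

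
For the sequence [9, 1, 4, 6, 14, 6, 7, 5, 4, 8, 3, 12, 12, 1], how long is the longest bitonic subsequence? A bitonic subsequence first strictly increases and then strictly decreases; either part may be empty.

9

One longest bitonic subsequence is 1, 4, 6, 14, 7, 5, 4, 3, 1 (positions 2,3,4,5,7,8,9,11,14): it rises to 14 then falls. Length 9 is optimal.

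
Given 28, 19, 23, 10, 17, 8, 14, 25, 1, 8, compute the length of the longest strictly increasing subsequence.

3

Let dp[i] be the longest increasing subsequence ending at position i. Then dp = [1, 1, 2, 1, 2, 1, 2, 3, 1, 2].
The maximum is 3; one witness is 19, 23, 25 at positions 2,3,8.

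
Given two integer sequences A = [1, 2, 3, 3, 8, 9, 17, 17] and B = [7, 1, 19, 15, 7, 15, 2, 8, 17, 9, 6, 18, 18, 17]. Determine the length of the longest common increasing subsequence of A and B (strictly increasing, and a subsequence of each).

5

For each value that appears in both, track the longest common increasing run ending there.
The best achievable length is 5; one witness is 1, 2, 8, 9, 17 (A-positions 1,2,5,6,7, B-positions 2,7,8,10,14).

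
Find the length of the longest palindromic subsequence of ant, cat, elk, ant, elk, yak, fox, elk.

3

Using dp[i][j] = 2 + dp[i+1][j−1] if the ends match, else max(dp[i+1][j], dp[i][j−1]):
dp[1][8] = 3. A witness is elk fox elk at positions 3,7,8.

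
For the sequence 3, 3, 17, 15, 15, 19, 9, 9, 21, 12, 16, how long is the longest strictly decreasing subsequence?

3

Let dp[i] be the longest decreasing subsequence ending at position i. Then dp = [1, 1, 1, 2, 2, 1, 3, 3, 1, 3, 2].
The maximum is 3; one witness is 17, 15, 9 at positions 3,4,7.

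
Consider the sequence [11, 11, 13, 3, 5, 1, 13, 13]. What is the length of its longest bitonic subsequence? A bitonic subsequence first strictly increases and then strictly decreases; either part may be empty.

4

Let inc[i] be the LIS ending at i and dec[i] the longest strictly decreasing subsequence starting at i. inc = [1, 1, 2, 1, 2, 1, 3, 3], dec = [3, 3, 3, 2, 2, 1, 1, 1].
max_i inc[i]+dec[i]−1 = 4, with one witness 11, 13, 5, 1.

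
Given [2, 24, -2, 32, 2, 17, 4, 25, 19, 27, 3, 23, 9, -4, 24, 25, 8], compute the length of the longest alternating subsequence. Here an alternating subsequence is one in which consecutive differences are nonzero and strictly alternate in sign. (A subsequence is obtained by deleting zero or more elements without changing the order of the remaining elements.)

A longest alternating subsequence is 2, 24, -2, 32, 2, 17, 4, 25, 19, 27, 3, 23, 9, 24, 8 (positions 1,2,3,4,5,6,7,8,9,10,11,12,13,15,17); its 14 consecutive differences strictly alternate in sign, and length 15 is optimal.

15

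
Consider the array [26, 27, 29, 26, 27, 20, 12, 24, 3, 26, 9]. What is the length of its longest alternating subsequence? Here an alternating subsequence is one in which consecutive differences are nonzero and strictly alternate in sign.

9

Track the best alternating length ending on an up-step vs a down-step at each position: up/down = 1/1, 2/1, 2/1, 1/3, 4/3, 1/5, 1/5, 6/5, 1/7, 8/5, 8/9.
The maximum over both is 9; one such subsequence is 26, 27, 26, 27, 20, 24, 3, 26, 9.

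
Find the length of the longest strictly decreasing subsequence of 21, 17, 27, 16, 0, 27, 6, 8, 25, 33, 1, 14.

Let dp[i] be the longest decreasing subsequence ending at position i. Then dp = [1, 2, 1, 3, 4, 1, 4, 4, 2, 1, 5, 4].
The maximum is 5; one witness is 21, 17, 16, 6, 1 at positions 1,2,4,7,11.

5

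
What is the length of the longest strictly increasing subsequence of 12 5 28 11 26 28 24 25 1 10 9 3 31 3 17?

5

Scanning left to right, the best length ending at each element is: 12→1, 5→1, 28→2, 11→2, 26→3, 28→4, 24→3, 25→4, 1→1, 10→2, 9→2, 3→2, 31→5, 3→2, 17→3.
So the longest increasing subsequence has length 5, e.g. 5, 11, 26, 28, 31.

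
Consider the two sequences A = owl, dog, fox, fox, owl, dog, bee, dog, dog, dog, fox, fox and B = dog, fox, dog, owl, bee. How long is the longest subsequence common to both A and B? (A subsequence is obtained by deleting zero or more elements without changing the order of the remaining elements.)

Backtracking the LCS table gives one alignment: dog (A2,B1) → fox (A3,B2) → owl (A5,B4) → bee (A7,B5).
So the longest common subsequence has length 4.

4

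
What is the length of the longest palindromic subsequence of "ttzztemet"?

Using dp[i][j] = 2 + dp[i+1][j−1] if the ends match, else max(dp[i+1][j], dp[i][j−1]):
dp[1][9] = 6. A witness is ttzztt at positions 1,2,3,4,5,9.

6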